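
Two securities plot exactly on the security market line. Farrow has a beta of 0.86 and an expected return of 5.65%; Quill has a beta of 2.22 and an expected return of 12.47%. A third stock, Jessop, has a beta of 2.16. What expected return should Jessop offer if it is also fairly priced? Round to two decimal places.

MRP (SML slope) = (12.47% − 5.65%) / (2.22 − 0.86) = 6.82% / 1.36 = 5.0147%
R_f (intercept) = 5.65% − 0.86 × 5.0147% = 1.3374%
E(R_Jessop) = R_f + β × MRP = 1.3374% + 2.16 × 5.0147% = 12.17%

12.17%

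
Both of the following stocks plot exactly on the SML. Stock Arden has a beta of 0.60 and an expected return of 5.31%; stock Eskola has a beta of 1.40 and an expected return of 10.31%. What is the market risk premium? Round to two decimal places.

Both satisfy E(R) = R_f + β·MRP, so the slope of the SML is
MRP = (10.31% − 5.31%) / (1.40 − 0.60) = 5.00% / 0.80 = 6.2500%

6.25%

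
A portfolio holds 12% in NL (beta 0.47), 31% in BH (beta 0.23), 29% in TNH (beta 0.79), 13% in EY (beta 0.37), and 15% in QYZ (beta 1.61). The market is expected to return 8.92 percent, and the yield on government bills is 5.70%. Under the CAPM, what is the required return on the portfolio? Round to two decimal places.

β_P = Σ w_i β_i = 0.12×0.47 + 0.31×0.23 + 0.29×0.79 + 0.13×0.37 + 0.15×1.61 = 0.6464
MRP = 8.92% − 5.70% = 3.22%
E(R_P) = R_f + β_P × MRP = 5.70% + 0.6464 × 3.22% = 7.78%

7.78%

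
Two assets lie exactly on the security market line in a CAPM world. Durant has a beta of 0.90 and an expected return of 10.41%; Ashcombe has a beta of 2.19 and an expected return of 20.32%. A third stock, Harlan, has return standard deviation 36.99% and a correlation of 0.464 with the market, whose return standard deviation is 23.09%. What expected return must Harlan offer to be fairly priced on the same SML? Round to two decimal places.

MRP = (20.32% − 10.41%) / (2.19 − 0.90) = 7.6822%
R_f = 10.41% − 0.90 × 7.6822% = 3.4960%
β_Harlan = ρ·σ_i/σ_m = 0.464 × 36.99 / 23.09 = 0.7433
E(R_Harlan) = R_f + β × MRP = 3.4960% + 0.7433 × 7.6822% = 9.21%

9.21%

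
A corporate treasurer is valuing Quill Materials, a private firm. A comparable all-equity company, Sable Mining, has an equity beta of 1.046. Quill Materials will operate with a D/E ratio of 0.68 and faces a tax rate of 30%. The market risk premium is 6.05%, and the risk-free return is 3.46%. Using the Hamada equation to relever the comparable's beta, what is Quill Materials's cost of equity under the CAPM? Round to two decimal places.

β_L = β_U × [1 + (1 − t)(D/E)] = 1.046 × [1 + (1 − 0.30) × 0.68]
    = 1.046 × [1 + 0.70 × 0.68] = 1.046 × 1.4760 = 1.5439
E(R) = R_f + β_L × MRP = 3.46% + 1.5439 × 6.05% = 12.80%

12.80%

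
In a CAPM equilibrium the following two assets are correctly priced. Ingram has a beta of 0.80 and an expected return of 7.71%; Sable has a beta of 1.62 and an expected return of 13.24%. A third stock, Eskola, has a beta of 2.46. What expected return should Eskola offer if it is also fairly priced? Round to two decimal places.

MRP (SML slope) = (13.24% − 7.71%) / (1.62 − 0.80) = 5.53% / 0.82 = 6.7439%
R_f (intercept) = 7.71% − 0.80 × 6.7439% = 2.3149%
E(R_Eskola) = R_f + β × MRP = 2.3149% + 2.46 × 6.7439% = 18.90%

18.90%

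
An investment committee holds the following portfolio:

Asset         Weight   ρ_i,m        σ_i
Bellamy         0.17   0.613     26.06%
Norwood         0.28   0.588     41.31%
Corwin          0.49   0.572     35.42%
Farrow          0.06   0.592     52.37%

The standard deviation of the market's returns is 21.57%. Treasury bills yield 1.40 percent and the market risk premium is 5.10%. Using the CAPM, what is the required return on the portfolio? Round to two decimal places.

β_Bellamy = 0.613 × 26.06% / 21.57% = 0.7406
β_Norwood = 0.588 × 41.31% / 21.57% = 1.1261
β_Corwin = 0.572 × 35.42% / 21.57% = 0.9393
β_Farrow = 0.592 × 52.37% / 21.57% = 1.4373
β_P = Σ w_i β_i = 0.17×0.7406 + 0.28×1.1261 + 0.49×0.9393 + 0.06×1.4373 = 0.9877
E(R_P) = R_f + β_P × MRP = 1.40% + 0.9877 × 5.10% = 6.44%

6.44%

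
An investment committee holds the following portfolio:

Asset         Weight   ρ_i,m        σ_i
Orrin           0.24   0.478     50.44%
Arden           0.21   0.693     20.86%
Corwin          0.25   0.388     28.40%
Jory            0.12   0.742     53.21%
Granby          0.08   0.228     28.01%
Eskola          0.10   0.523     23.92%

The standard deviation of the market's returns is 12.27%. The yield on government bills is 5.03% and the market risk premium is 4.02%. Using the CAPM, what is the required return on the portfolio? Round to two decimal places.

β_Orrin = 0.478 × 50.44% / 12.27% = 1.9650
β_Arden = 0.693 × 20.86% / 12.27% = 1.1782
β_Corwin = 0.388 × 28.40% / 12.27% = 0.8981
β_Jory = 0.742 × 53.21% / 12.27% = 3.2178
β_Granby = 0.228 × 28.01% / 12.27% = 0.5205
β_Eskola = 0.523 × 23.92% / 12.27% = 1.0196
β_P = Σ w_i β_i = 0.24×1.9650 + 0.21×1.1782 + 0.25×0.8981 + 0.12×3.2178 + 0.08×0.5205 + 0.10×1.0196 = 1.4733
E(R_P) = R_f + β_P × MRP = 5.03% + 1.4733 × 4.02% = 10.95%

10.95%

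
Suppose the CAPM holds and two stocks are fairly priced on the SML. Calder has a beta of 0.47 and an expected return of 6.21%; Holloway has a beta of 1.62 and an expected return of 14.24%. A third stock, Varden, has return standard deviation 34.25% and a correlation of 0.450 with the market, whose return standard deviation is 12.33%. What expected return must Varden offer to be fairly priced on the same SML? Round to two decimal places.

11.66%

MRP = (14.24% − 6.21%) / (1.62 − 0.47) = 6.9826%
R_f = 6.21% − 0.47 × 6.9826% = 2.9282%
β_Varden = ρ·σ_i/σ_m = 0.450 × 34.25 / 12.33 = 1.2500
E(R_Varden) = R_f + β × MRP = 2.9282% + 1.2500 × 6.9826% = 11.66%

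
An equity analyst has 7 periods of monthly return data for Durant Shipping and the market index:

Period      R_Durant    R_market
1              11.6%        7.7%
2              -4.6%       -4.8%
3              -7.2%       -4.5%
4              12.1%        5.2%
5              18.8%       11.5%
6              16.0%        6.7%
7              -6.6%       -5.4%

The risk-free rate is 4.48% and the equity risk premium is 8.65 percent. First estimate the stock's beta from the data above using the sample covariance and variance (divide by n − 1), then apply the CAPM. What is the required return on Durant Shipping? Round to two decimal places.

Mean R_i = (11.6 − 4.6 − 7.2 + 12.1 + 18.8 + 16.0 − 6.6) / 7 = 5.7286%
Mean R_m = (7.7 − 4.8 − 4.5 + 5.2 + 11.5 + 6.7 − 5.4) / 7 = 2.3429%
Σ(R_i − R̄_i)(R_m − R̄_m) = 471.8114  ⇒  Cov = 471.8114 / 6 = 78.6352
Σ(R_m − R̄_m)² = 297.4971  ⇒  Var(R_m) = 297.4971 / 6 = 49.5829
β = Cov / Var(R_m) = 78.6352 / 49.5829 = 1.5859
E(R) = R_f + β × MRP = 4.48% + 1.5859 × 8.65% = 18.20%

18.20%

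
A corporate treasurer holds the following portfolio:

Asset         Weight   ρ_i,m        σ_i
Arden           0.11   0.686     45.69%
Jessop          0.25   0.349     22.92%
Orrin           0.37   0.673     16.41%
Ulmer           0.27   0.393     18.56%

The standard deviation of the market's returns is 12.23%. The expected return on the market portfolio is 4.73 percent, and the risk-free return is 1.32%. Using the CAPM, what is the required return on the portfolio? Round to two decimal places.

4.53%

β_Arden = 0.686 × 45.69% / 12.23% = 2.5628
β_Jessop = 0.349 × 22.92% / 12.23% = 0.6541
β_Orrin = 0.673 × 16.41% / 12.23% = 0.9030
β_Ulmer = 0.393 × 18.56% / 12.23% = 0.5964
β_P = Σ w_i β_i = 0.11×2.5628 + 0.25×0.6541 + 0.37×0.9030 + 0.27×0.5964 = 0.9406
MRP = 4.73% − 1.32% = 3.41%
E(R_P) = R_f + β_P × MRP = 1.32% + 0.9406 × 3.41% = 4.53%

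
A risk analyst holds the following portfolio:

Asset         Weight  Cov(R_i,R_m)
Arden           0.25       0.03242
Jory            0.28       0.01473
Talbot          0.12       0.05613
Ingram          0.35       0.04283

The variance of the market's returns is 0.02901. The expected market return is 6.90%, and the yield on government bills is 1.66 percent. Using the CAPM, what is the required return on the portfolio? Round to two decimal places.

7.79%

β_Arden = 0.03242 / 0.02901 = 1.1175
β_Jory = 0.01473 / 0.02901 = 0.5078
β_Talbot = 0.05613 / 0.02901 = 1.9349
β_Ingram = 0.04283 / 0.02901 = 1.4764
β_P = Σ w_i β_i = 0.25×1.1175 + 0.28×0.5078 + 0.12×1.9349 + 0.35×1.4764 = 1.1705
MRP = 6.90% − 1.66% = 5.24%
E(R_P) = R_f + β_P × MRP = 1.66% + 1.1705 × 5.24% = 7.79%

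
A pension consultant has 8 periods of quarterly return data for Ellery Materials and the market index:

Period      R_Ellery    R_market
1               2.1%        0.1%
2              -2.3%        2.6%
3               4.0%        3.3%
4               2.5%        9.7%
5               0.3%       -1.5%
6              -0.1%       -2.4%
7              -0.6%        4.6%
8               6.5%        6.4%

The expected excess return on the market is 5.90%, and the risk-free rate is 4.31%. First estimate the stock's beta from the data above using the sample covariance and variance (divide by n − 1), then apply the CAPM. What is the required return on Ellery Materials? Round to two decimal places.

Mean R_i = (2.1 − 2.3 + 4.0 + 2.5 + 0.3 − 0.1 − 0.6 + 6.5) / 8 = 1.5500%
Mean R_m = (0.1 + 2.6 + 3.3 + 9.7 − 1.5 − 2.4 + 4.6 + 6.4) / 8 = 2.8500%
Σ(R_i − R̄_i)(R_m − R̄_m) = 34.9700  ⇒  Cov = 34.9700 / 7 = 4.9957
Σ(R_m − R̄_m)² = 116.9000  ⇒  Var(R_m) = 116.9000 / 7 = 16.7000
β = Cov / Var(R_m) = 4.9957 / 16.7000 = 0.2991
E(R) = R_f + β × MRP = 4.31% + 0.2991 × 5.90% = 6.07%

6.07%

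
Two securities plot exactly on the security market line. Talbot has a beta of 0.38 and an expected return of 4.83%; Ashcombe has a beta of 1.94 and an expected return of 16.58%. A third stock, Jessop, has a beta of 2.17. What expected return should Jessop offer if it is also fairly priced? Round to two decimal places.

MRP (SML slope) = (16.58% − 4.83%) / (1.94 − 0.38) = 11.75% / 1.56 = 7.5321%
R_f (intercept) = 4.83% − 0.38 × 7.5321% = 1.9678%
E(R_Jessop) = R_f + β × MRP = 1.9678% + 2.17 × 7.5321% = 18.31%

18.31%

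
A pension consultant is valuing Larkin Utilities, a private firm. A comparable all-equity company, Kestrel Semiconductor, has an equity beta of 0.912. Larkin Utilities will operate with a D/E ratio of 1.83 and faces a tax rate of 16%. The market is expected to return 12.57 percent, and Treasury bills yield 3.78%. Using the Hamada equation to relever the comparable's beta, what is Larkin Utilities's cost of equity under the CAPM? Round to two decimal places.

β_L = β_U × [1 + (1 − t)(D/E)] = 0.912 × [1 + (1 − 0.16) × 1.83]
    = 0.912 × [1 + 0.84 × 1.83] = 0.912 × 2.5372 = 2.3139
MRP = 12.57% − 3.78% = 8.79%
E(R) = R_f + β_L × MRP = 3.78% + 2.3139 × 8.79% = 24.12%

24.12%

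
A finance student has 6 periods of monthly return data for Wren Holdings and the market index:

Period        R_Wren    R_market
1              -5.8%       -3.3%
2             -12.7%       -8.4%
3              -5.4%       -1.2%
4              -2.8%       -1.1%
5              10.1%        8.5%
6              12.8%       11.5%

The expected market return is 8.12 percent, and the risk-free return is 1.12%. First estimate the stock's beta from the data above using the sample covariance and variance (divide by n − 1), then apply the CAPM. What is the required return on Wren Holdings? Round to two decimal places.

Mean R_i = (-5.8 − 12.7 − 5.4 − 2.8 + 10.1 + 12.8) / 6 = -0.6333%
Mean R_m = (-3.3 − 8.4 − 1.2 − 1.1 + 8.5 + 11.5) / 6 = 1.0000%
Σ(R_i − R̄_i)(R_m − R̄_m) = 372.2300  ⇒  Cov = 372.2300 / 5 = 74.4460
Σ(R_m − R̄_m)² = 282.6000  ⇒  Var(R_m) = 282.6000 / 5 = 56.5200
β = Cov / Var(R_m) = 74.4460 / 56.5200 = 1.3172
MRP = 8.12% − 1.12% = 7.00%
E(R) = R_f + β × MRP = 1.12% + 1.3172 × 7.00% = 10.34%

10.34%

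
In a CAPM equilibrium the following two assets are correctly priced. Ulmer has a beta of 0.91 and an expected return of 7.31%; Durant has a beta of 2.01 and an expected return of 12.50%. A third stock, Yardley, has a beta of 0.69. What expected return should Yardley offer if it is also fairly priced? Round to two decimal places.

MRP (SML slope) = (12.50% − 7.31%) / (2.01 − 0.91) = 5.19% / 1.10 = 4.7182%
R_f (intercept) = 7.31% − 0.91 × 4.7182% = 3.0164%
E(R_Yardley) = R_f + β × MRP = 3.0164% + 0.69 × 4.7182% = 6.27%

6.27%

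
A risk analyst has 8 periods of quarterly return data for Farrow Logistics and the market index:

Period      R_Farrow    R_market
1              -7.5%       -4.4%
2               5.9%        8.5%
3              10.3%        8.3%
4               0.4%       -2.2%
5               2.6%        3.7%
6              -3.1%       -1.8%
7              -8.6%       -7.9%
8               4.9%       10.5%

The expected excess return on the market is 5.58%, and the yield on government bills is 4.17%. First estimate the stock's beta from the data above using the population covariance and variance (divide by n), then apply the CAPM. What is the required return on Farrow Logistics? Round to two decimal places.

9.16%

Mean R_i = (-7.5 + 5.9 + 10.3 + 0.4 + 2.6 − 3.1 − 8.6 + 4.9) / 8 = 0.6125%
Mean R_m = (-4.4 + 8.5 + 8.3 − 2.2 + 3.7 − 1.8 − 7.9 + 10.5) / 8 = 1.8375%
Σ(R_i − R̄_i)(R_m − R̄_m) = 293.3463  ⇒  Cov = 293.3463 / 8 = 36.6683
Σ(R_m − R̄_m)² = 327.9188  ⇒  Var(R_m) = 327.9188 / 8 = 40.9899
β = Cov / Var(R_m) = 36.6683 / 40.9899 = 0.8946
E(R) = R_f + β × MRP = 4.17% + 0.8946 × 5.58% = 9.16%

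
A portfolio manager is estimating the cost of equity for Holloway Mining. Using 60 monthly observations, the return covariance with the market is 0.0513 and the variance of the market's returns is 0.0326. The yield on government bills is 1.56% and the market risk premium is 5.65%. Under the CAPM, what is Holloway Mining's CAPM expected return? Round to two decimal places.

10.45%

β = Cov(R_i, R_m) / Var(R_m) = 0.0513 / 0.0326 = 1.5736
E(R) = R_f + β × MRP = 1.56% + 1.5736 × 5.65% = 10.45%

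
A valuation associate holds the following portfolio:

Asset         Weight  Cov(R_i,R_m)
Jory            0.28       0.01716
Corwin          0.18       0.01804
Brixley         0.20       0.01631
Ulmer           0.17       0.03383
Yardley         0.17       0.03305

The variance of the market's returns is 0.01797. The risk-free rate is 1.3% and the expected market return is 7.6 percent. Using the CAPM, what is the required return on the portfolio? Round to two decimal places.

9.25%

β_Jory = 0.01716 / 0.01797 = 0.9549
β_Corwin = 0.01804 / 0.01797 = 1.0039
β_Brixley = 0.01631 / 0.01797 = 0.9076
β_Ulmer = 0.03383 / 0.01797 = 1.8826
β_Yardley = 0.03305 / 0.01797 = 1.8392
β_P = Σ w_i β_i = 0.28×0.9549 + 0.18×1.0039 + 0.20×0.9076 + 0.17×1.8826 + 0.17×1.8392 = 1.2623
MRP = 7.6% − 1.3% = 6.30%
E(R_P) = R_f + β_P × MRP = 1.3% + 1.2623 × 6.3% = 9.25%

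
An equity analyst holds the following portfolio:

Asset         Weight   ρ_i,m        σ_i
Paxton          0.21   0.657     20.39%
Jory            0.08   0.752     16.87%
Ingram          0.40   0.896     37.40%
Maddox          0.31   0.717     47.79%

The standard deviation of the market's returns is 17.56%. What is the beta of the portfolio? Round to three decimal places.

1.586

β_Paxton = 0.657 × 20.39% / 17.56% = 0.7629
β_Jory = 0.752 × 16.87% / 17.56% = 0.7225
β_Ingram = 0.896 × 37.40% / 17.56% = 1.9083
β_Maddox = 0.717 × 47.79% / 17.56% = 1.9513
β_P = Σ w_i β_i = 0.21×0.7629 + 0.08×0.7225 + 0.40×1.9083 + 0.31×1.9513 = 1.5862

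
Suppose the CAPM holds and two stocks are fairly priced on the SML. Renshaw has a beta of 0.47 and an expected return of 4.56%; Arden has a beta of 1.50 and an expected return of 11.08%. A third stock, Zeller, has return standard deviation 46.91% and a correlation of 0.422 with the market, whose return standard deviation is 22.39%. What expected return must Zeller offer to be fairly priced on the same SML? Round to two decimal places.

MRP = (11.08% − 4.56%) / (1.50 − 0.47) = 6.3301%
R_f = 4.56% − 0.47 × 6.3301% = 1.5849%
β_Zeller = ρ·σ_i/σ_m = 0.422 × 46.91 / 22.39 = 0.8841
E(R_Zeller) = R_f + β × MRP = 1.5849% + 0.8841 × 6.3301% = 7.18%

7.18%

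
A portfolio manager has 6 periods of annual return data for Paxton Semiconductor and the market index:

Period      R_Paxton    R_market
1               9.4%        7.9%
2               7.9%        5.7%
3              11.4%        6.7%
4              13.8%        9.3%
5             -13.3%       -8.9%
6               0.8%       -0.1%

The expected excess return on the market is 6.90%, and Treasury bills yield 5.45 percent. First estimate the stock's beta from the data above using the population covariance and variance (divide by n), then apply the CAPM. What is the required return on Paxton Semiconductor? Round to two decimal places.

Mean R_i = (9.4 + 7.9 + 11.4 + 13.8 − 13.3 + 0.8) / 6 = 5.0000%
Mean R_m = (7.9 + 5.7 + 6.7 + 9.3 − 8.9 − 0.1) / 6 = 3.4333%
Σ(R_i − R̄_i)(R_m − R̄_m) = 339.3000  ⇒  Cov = 339.3000 / 6 = 56.5500
Σ(R_m − R̄_m)² = 234.7733  ⇒  Var(R_m) = 234.7733 / 6 = 39.1289
β = Cov / Var(R_m) = 56.5500 / 39.1289 = 1.4452
E(R) = R_f + β × MRP = 5.45% + 1.4452 × 6.90% = 15.42%

15.42%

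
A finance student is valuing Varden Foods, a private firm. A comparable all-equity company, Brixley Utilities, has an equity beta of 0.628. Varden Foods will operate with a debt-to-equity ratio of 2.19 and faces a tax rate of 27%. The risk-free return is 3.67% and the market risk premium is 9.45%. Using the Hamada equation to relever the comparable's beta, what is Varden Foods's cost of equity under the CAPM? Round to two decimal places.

19.09%

β_L = β_U × [1 + (1 − t)(D/E)] = 0.628 × [1 + (1 − 0.27) × 2.19]
    = 0.628 × [1 + 0.73 × 2.19] = 0.628 × 2.5987 = 1.6320
E(R) = R_f + β_L × MRP = 3.67% + 1.6320 × 9.45% = 19.09%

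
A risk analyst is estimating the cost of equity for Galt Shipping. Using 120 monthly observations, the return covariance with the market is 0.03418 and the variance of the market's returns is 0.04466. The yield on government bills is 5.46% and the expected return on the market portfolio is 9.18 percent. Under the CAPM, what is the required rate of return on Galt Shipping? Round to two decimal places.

8.31%

β = Cov(R_i, R_m) / Var(R_m) = 0.03418 / 0.04466 = 0.7653
MRP = 9.18% − 5.46% = 3.72%
E(R) = R_f + β × MRP = 5.46% + 0.7653 × 3.72% = 8.31%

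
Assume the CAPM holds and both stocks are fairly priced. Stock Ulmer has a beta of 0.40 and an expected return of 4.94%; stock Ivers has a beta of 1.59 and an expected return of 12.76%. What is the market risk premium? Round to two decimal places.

6.57%

Both satisfy E(R) = R_f + β·MRP, so the slope of the SML is
MRP = (12.76% − 4.94%) / (1.59 − 0.40) = 7.82% / 1.19 = 6.5714%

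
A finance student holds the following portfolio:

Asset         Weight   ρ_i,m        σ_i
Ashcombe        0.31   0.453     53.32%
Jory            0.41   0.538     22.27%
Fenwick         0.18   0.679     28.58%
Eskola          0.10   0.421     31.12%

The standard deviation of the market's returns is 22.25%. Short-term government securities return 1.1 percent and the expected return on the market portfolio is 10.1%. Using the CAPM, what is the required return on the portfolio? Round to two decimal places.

8.06%

β_Ashcombe = 0.453 × 53.32% / 22.25% = 1.0856
β_Jory = 0.538 × 22.27% / 22.25% = 0.5385
β_Fenwick = 0.679 × 28.58% / 22.25% = 0.8722
β_Eskola = 0.421 × 31.12% / 22.25% = 0.5888
β_P = Σ w_i β_i = 0.31×1.0856 + 0.41×0.5385 + 0.18×0.8722 + 0.10×0.5888 = 0.7732
MRP = 10.1% − 1.1% = 9.00%
E(R_P) = R_f + β_P × MRP = 1.1% + 0.7732 × 9.0% = 8.06%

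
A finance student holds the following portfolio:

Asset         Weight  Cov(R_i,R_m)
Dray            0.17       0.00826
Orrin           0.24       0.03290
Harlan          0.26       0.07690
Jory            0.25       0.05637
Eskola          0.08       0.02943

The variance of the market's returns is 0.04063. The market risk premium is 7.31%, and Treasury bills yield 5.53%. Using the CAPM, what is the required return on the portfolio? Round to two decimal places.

β_Dray = 0.00826 / 0.04063 = 0.2033
β_Orrin = 0.03290 / 0.04063 = 0.8097
β_Harlan = 0.07690 / 0.04063 = 1.8927
β_Jory = 0.05637 / 0.04063 = 1.3874
β_Eskola = 0.02943 / 0.04063 = 0.7243
β_P = Σ w_i β_i = 0.17×0.2033 + 0.24×0.8097 + 0.26×1.8927 + 0.25×1.3874 + 0.08×0.7243 = 1.1258
E(R_P) = R_f + β_P × MRP = 5.53% + 1.1258 × 7.31% = 13.76%

13.76%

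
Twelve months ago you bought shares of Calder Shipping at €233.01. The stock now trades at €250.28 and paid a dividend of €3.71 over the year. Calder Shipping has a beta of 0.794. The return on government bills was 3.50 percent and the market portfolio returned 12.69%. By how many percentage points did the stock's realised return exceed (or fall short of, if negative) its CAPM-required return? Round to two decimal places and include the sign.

Realised HPR = (P1 + D1 − P0) / P0 = (250.28 + 3.71 − 233.01) / 233.01 = 20.98 / 233.01 = 9.0039%
MRP = 12.69% − 3.50% = 9.19%
CAPM required = R_f + β·MRP = 3.50% + 0.794 × 9.19% = 10.79686%
α = realised − required = 9.0039% − 10.79686% = -1.79%

-1.79%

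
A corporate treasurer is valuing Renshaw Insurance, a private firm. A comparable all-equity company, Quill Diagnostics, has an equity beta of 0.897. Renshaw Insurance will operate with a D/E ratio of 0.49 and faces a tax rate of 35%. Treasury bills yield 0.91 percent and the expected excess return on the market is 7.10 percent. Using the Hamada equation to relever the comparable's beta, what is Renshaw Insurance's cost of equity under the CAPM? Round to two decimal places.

β_L = β_U × [1 + (1 − t)(D/E)] = 0.897 × [1 + (1 − 0.35) × 0.49]
    = 0.897 × [1 + 0.65 × 0.49] = 0.897 × 1.3185 = 1.1827
E(R) = R_f + β_L × MRP = 0.91% + 1.1827 × 7.10% = 9.31%

9.31%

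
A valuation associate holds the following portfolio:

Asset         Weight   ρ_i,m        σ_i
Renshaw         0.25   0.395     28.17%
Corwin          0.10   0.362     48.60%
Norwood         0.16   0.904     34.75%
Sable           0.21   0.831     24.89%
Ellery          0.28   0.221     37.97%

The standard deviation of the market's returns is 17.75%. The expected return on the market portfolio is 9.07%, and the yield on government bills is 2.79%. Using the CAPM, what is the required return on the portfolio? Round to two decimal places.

8.54%

β_Renshaw = 0.395 × 28.17% / 17.75% = 0.6269
β_Corwin = 0.362 × 48.60% / 17.75% = 0.9912
β_Norwood = 0.904 × 34.75% / 17.75% = 1.7698
β_Sable = 0.831 × 24.89% / 17.75% = 1.1653
β_Ellery = 0.221 × 37.97% / 17.75% = 0.4728
β_P = Σ w_i β_i = 0.25×0.6269 + 0.10×0.9912 + 0.16×1.7698 + 0.21×1.1653 + 0.28×0.4728 = 0.9161
MRP = 9.07% − 2.79% = 6.28%
E(R_P) = R_f + β_P × MRP = 2.79% + 0.9161 × 6.28% = 8.54%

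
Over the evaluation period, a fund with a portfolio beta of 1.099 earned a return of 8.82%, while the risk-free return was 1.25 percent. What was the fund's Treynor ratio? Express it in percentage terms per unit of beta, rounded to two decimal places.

6.89%

Treynor = (R_P − R_f) / β_P = (8.82% − 1.25%) / 1.0990 = 7.57% / 1.0990 = 6.89%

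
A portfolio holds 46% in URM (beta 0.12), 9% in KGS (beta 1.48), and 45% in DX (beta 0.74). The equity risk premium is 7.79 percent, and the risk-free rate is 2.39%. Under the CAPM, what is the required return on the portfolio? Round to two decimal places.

6.45%

β_P = Σ w_i β_i = 0.46×0.12 + 0.09×1.48 + 0.45×0.74 = 0.5214
E(R_P) = R_f + β_P × MRP = 2.39% + 0.5214 × 7.79% = 6.45%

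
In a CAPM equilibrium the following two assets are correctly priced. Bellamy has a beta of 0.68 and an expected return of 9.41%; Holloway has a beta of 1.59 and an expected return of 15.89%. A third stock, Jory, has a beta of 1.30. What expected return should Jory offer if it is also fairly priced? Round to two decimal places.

13.82%

MRP (SML slope) = (15.89% − 9.41%) / (1.59 − 0.68) = 6.48% / 0.91 = 7.1209%
R_f (intercept) = 9.41% − 0.68 × 7.1209% = 4.5678%
E(R_Jory) = R_f + β × MRP = 4.5678% + 1.30 × 7.1209% = 13.82%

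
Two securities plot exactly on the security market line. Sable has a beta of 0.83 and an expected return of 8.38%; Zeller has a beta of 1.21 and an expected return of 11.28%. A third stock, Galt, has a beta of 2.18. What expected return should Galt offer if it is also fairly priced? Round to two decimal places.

18.68%

MRP (SML slope) = (11.28% − 8.38%) / (1.21 − 0.83) = 2.90% / 0.38 = 7.6316%
R_f (intercept) = 8.38% − 0.83 × 7.6316% = 2.0458%
E(R_Galt) = R_f + β × MRP = 2.0458% + 2.18 × 7.6316% = 18.68%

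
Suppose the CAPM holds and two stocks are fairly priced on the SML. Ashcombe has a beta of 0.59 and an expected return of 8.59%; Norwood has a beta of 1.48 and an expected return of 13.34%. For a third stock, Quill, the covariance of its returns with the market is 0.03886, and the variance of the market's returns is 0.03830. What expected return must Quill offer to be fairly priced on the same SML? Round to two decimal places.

MRP = (13.34% − 8.59%) / (1.48 − 0.59) = 5.3371%
R_f = 8.59% − 0.59 × 5.3371% = 5.4411%
β_Quill = Cov / Var(R_m) = 0.03886 / 0.03830 = 1.0146
E(R_Quill) = R_f + β × MRP = 5.4411% + 1.0146 × 5.3371% = 10.86%

10.86%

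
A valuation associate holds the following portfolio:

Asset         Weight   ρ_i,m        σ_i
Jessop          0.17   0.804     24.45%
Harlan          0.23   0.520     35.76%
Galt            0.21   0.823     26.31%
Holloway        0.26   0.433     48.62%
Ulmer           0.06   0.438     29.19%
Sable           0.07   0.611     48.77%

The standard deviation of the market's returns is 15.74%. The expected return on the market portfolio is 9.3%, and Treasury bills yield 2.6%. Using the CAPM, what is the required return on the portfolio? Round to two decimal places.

11.32%

β_Jessop = 0.804 × 24.45% / 15.74% = 1.2489
β_Harlan = 0.520 × 35.76% / 15.74% = 1.1814
β_Galt = 0.823 × 26.31% / 15.74% = 1.3757
β_Holloway = 0.433 × 48.62% / 15.74% = 1.3375
β_Ulmer = 0.438 × 29.19% / 15.74% = 0.8123
β_Sable = 0.611 × 48.77% / 15.74% = 1.8932
β_P = Σ w_i β_i = 0.17×1.2489 + 0.23×1.1814 + 0.21×1.3757 + 0.26×1.3375 + 0.06×0.8123 + 0.07×1.8932 = 1.3019
MRP = 9.3% − 2.6% = 6.70%
E(R_P) = R_f + β_P × MRP = 2.6% + 1.3019 × 6.7% = 11.32%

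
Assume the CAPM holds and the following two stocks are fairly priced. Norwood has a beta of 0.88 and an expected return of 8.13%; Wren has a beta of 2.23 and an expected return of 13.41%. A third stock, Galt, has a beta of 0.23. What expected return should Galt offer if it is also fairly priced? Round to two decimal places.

5.59%

MRP (SML slope) = (13.41% − 8.13%) / (2.23 − 0.88) = 5.28% / 1.35 = 3.9111%
R_f (intercept) = 8.13% − 0.88 × 3.9111% = 4.6882%
E(R_Galt) = R_f + β × MRP = 4.6882% + 0.23 × 3.9111% = 5.59%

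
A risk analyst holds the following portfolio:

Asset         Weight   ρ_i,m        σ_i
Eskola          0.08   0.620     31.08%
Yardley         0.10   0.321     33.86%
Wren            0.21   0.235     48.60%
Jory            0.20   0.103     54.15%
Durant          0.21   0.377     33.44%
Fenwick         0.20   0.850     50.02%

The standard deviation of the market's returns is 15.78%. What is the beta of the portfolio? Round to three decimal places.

1.096

β_Eskola = 0.620 × 31.08% / 15.78% = 1.2211
β_Yardley = 0.321 × 33.86% / 15.78% = 0.6888
β_Wren = 0.235 × 48.60% / 15.78% = 0.7238
β_Jory = 0.103 × 54.15% / 15.78% = 0.3535
β_Durant = 0.377 × 33.44% / 15.78% = 0.7989
β_Fenwick = 0.850 × 50.02% / 15.78% = 2.6944
β_P = Σ w_i β_i = 0.08×1.2211 + 0.10×0.6888 + 0.21×0.7238 + 0.20×0.3535 + 0.21×0.7989 + 0.20×2.6944 = 1.0959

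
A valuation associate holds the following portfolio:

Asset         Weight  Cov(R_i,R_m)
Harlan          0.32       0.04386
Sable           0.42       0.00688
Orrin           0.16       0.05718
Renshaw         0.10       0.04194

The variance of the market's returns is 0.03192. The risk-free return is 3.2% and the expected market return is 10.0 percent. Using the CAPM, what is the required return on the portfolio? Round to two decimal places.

9.65%

β_Harlan = 0.04386 / 0.03192 = 1.3741
β_Sable = 0.00688 / 0.03192 = 0.2155
β_Orrin = 0.05718 / 0.03192 = 1.7914
β_Renshaw = 0.04194 / 0.03192 = 1.3139
β_P = Σ w_i β_i = 0.32×1.3741 + 0.42×0.2155 + 0.16×1.7914 + 0.10×1.3139 = 0.9482
MRP = 10.0% − 3.2% = 6.80%
E(R_P) = R_f + β_P × MRP = 3.2% + 0.9482 × 6.8% = 9.65%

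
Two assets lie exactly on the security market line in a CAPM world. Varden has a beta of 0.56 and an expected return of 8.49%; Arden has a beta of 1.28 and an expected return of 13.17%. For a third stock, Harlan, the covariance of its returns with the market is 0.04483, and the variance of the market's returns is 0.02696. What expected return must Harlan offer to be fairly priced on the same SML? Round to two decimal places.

15.66%

MRP = (13.17% − 8.49%) / (1.28 − 0.56) = 6.5000%
R_f = 8.49% − 0.56 × 6.5000% = 4.8500%
β_Harlan = Cov / Var(R_m) = 0.04483 / 0.02696 = 1.6628
E(R_Harlan) = R_f + β × MRP = 4.8500% + 1.6628 × 6.5000% = 15.66%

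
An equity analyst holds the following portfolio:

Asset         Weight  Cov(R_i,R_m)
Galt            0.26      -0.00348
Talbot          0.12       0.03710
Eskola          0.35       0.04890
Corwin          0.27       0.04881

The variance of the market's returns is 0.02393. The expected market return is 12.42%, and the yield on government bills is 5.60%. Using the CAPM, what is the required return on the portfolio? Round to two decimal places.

β_Galt = -0.00348 / 0.02393 = -0.1454
β_Talbot = 0.03710 / 0.02393 = 1.5504
β_Eskola = 0.04890 / 0.02393 = 2.0435
β_Corwin = 0.04881 / 0.02393 = 2.0397
β_P = Σ w_i β_i = 0.26×-0.1454 + 0.12×1.5504 + 0.35×2.0435 + 0.27×2.0397 = 1.4142
MRP = 12.42% − 5.60% = 6.82%
E(R_P) = R_f + β_P × MRP = 5.60% + 1.4142 × 6.82% = 15.24%

15.24%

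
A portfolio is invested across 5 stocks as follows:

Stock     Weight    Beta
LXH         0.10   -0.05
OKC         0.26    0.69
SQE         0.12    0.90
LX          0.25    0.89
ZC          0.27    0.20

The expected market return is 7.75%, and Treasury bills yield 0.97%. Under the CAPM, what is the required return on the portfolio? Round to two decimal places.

β_P = Σ w_i β_i = 0.10×-0.05 + 0.26×0.69 + 0.12×0.90 + 0.25×0.89 + 0.27×0.20 = 0.5589
MRP = 7.75% − 0.97% = 6.78%
E(R_P) = R_f + β_P × MRP = 0.97% + 0.5589 × 6.78% = 4.76%

4.76%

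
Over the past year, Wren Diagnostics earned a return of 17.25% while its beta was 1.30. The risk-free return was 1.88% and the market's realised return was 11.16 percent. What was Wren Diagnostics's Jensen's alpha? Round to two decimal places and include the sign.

+3.31%

Market excess return = 11.16% − 1.88% = 9.28%
CAPM benchmark = R_f + β(R_m − R_f) = 1.88% + 1.30 × 9.28% = 13.9440%
α = actual − benchmark = 17.25% − 13.9440% = +3.31%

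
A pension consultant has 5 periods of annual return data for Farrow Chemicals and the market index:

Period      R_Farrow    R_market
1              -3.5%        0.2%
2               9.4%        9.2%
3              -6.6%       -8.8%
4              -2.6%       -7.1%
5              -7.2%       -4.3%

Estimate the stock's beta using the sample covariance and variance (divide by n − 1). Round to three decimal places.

0.821

Mean R_i = (-3.5 + 9.4 − 6.6 − 2.6 − 7.2) / 5 = -2.1000%
Mean R_m = (0.2 + 9.2 − 8.8 − 7.1 − 4.3) / 5 = -2.1600%
Σ(R_i − R̄_i)(R_m − R̄_m) = 170.6000  ⇒  Cov = 170.6000 / 4 = 42.6500
Σ(R_m − R̄_m)² = 207.6920  ⇒  Var(R_m) = 207.6920 / 4 = 51.9230
β = Cov / Var(R_m) = 42.6500 / 51.9230 = 0.8214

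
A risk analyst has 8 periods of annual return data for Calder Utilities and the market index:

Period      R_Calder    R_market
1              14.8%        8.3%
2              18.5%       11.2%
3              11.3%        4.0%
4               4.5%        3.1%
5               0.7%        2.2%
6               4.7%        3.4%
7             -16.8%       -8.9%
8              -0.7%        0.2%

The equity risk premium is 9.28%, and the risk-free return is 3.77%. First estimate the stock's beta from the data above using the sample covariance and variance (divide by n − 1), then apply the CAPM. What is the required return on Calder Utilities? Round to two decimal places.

Mean R_i = (14.8 + 18.5 + 11.3 + 4.5 + 0.7 + 4.7 − 16.8 − 0.7) / 8 = 4.6250%
Mean R_m = (8.3 + 11.2 + 4.0 + 3.1 + 2.2 + 3.4 − 8.9 + 0.2) / 8 = 2.9375%
Σ(R_i − R̄_i)(R_m − R̄_m) = 447.4025  ⇒  Cov = 447.4025 / 7 = 63.9146
Σ(R_m − R̄_m)² = 246.5588  ⇒  Var(R_m) = 246.5588 / 7 = 35.2227
β = Cov / Var(R_m) = 63.9146 / 35.2227 = 1.8146
E(R) = R_f + β × MRP = 3.77% + 1.8146 × 9.28% = 20.61%

20.61%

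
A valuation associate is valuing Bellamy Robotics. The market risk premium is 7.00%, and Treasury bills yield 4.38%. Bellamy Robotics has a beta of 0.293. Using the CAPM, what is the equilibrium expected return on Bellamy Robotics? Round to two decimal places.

E(R) = R_f + β × MRP = 4.38% + 0.293 × 7.00% = 6.43%

6.43%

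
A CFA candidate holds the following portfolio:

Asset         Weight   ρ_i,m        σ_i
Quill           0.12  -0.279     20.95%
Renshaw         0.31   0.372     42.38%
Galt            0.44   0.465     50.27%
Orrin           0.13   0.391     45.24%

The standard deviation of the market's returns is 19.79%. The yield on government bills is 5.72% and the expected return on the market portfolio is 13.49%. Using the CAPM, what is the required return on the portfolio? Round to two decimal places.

12.30%

β_Quill = -0.279 × 20.95% / 19.79% = -0.2954
β_Renshaw = 0.372 × 42.38% / 19.79% = 0.7966
β_Galt = 0.465 × 50.27% / 19.79% = 1.1812
β_Orrin = 0.391 × 45.24% / 19.79% = 0.8938
β_P = Σ w_i β_i = 0.12×-0.2954 + 0.31×0.7966 + 0.44×1.1812 + 0.13×0.8938 = 0.8474
MRP = 13.49% − 5.72% = 7.77%
E(R_P) = R_f + β_P × MRP = 5.72% + 0.8474 × 7.77% = 12.30%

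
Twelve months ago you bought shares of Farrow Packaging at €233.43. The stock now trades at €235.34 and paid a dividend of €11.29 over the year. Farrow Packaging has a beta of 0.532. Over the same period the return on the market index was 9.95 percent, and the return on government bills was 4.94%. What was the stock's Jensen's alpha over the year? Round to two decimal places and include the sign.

-1.95%

Realised HPR = (P1 + D1 − P0) / P0 = (235.34 + 11.29 − 233.43) / 233.43 = 13.20 / 233.43 = 5.6548%
MRP = 9.95% − 4.94% = 5.01%
CAPM required = R_f + β·MRP = 4.94% + 0.532 × 5.01% = 7.60532%
α = realised − required = 5.6548% − 7.60532% = -1.95%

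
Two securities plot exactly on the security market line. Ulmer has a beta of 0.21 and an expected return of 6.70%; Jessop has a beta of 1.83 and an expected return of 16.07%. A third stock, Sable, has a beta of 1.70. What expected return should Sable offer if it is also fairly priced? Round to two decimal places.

MRP (SML slope) = (16.07% − 6.70%) / (1.83 − 0.21) = 9.37% / 1.62 = 5.7840%
R_f (intercept) = 6.70% − 0.21 × 5.7840% = 5.4854%
E(R_Sable) = R_f + β × MRP = 5.4854% + 1.70 × 5.7840% = 15.32%

15.32%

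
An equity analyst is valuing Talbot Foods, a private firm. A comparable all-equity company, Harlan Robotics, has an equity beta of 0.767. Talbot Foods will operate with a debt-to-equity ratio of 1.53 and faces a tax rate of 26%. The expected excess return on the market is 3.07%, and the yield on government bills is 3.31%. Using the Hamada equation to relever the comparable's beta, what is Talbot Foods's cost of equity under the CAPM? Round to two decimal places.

8.33%

β_L = β_U × [1 + (1 − t)(D/E)] = 0.767 × [1 + (1 − 0.26) × 1.53]
    = 0.767 × [1 + 0.74 × 1.53] = 0.767 × 2.1322 = 1.6354
E(R) = R_f + β_L × MRP = 3.31% + 1.6354 × 3.07% = 8.33%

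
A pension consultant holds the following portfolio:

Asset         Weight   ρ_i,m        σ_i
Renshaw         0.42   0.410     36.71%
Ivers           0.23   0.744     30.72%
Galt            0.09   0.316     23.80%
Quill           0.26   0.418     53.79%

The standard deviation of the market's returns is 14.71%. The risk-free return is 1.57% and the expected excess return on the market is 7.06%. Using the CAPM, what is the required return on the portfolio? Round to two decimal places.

β_Renshaw = 0.410 × 36.71% / 14.71% = 1.0232
β_Ivers = 0.744 × 30.72% / 14.71% = 1.5538
β_Galt = 0.316 × 23.80% / 14.71% = 0.5113
β_Quill = 0.418 × 53.79% / 14.71% = 1.5285
β_P = Σ w_i β_i = 0.42×1.0232 + 0.23×1.5538 + 0.09×0.5113 + 0.26×1.5285 = 1.2305
E(R_P) = R_f + β_P × MRP = 1.57% + 1.2305 × 7.06% = 10.26%

10.26%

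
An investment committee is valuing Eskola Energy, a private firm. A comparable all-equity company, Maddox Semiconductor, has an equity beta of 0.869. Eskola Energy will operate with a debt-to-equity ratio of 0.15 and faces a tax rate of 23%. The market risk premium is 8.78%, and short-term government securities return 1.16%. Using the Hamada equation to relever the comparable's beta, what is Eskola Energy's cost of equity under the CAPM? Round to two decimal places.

9.67%

β_L = β_U × [1 + (1 − t)(D/E)] = 0.869 × [1 + (1 − 0.23) × 0.15]
    = 0.869 × [1 + 0.77 × 0.15] = 0.869 × 1.1155 = 0.9694
E(R) = R_f + β_L × MRP = 1.16% + 0.9694 × 8.78% = 9.67%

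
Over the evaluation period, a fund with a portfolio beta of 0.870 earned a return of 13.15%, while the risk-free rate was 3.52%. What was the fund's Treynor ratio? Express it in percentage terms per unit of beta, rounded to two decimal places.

Treynor = (R_P − R_f) / β_P = (13.15% − 3.52%) / 0.8700 = 9.63% / 0.8700 = 11.07%

11.07%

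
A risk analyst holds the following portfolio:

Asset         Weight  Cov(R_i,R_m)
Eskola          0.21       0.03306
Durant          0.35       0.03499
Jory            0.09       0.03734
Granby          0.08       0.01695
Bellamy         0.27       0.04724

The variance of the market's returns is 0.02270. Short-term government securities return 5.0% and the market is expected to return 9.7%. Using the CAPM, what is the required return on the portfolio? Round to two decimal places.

β_Eskola = 0.03306 / 0.02270 = 1.4564
β_Durant = 0.03499 / 0.02270 = 1.5414
β_Jory = 0.03734 / 0.02270 = 1.6449
β_Granby = 0.01695 / 0.02270 = 0.7467
β_Bellamy = 0.04724 / 0.02270 = 2.0811
β_P = Σ w_i β_i = 0.21×1.4564 + 0.35×1.5414 + 0.09×1.6449 + 0.08×0.7467 + 0.27×2.0811 = 1.6150
MRP = 9.7% − 5.0% = 4.70%
E(R_P) = R_f + β_P × MRP = 5.0% + 1.6150 × 4.7% = 12.59%

12.59%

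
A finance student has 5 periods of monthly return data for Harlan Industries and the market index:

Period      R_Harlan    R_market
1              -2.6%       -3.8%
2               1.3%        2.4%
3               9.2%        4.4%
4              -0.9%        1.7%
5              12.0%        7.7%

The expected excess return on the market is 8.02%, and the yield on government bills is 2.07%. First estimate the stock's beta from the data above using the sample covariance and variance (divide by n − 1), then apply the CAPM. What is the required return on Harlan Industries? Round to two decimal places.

13.05%

Mean R_i = (-2.6 + 1.3 + 9.2 − 0.9 + 12.0) / 5 = 3.8000%
Mean R_m = (-3.8 + 2.4 + 4.4 + 1.7 + 7.7) / 5 = 2.4800%
Σ(R_i − R̄_i)(R_m − R̄_m) = 97.2300  ⇒  Cov = 97.2300 / 4 = 24.3075
Σ(R_m − R̄_m)² = 70.9880  ⇒  Var(R_m) = 70.9880 / 4 = 17.7470
β = Cov / Var(R_m) = 24.3075 / 17.7470 = 1.3697
E(R) = R_f + β × MRP = 2.07% + 1.3697 × 8.02% = 13.05%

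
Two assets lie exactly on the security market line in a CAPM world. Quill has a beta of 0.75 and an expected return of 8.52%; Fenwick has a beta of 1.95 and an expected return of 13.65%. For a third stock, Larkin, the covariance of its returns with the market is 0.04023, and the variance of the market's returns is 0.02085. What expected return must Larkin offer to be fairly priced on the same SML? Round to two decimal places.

MRP = (13.65% − 8.52%) / (1.95 − 0.75) = 4.2750%
R_f = 8.52% − 0.75 × 4.2750% = 5.3138%
β_Larkin = Cov / Var(R_m) = 0.04023 / 0.02085 = 1.9295
E(R_Larkin) = R_f + β × MRP = 5.3138% + 1.9295 × 4.2750% = 13.56%

13.56%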